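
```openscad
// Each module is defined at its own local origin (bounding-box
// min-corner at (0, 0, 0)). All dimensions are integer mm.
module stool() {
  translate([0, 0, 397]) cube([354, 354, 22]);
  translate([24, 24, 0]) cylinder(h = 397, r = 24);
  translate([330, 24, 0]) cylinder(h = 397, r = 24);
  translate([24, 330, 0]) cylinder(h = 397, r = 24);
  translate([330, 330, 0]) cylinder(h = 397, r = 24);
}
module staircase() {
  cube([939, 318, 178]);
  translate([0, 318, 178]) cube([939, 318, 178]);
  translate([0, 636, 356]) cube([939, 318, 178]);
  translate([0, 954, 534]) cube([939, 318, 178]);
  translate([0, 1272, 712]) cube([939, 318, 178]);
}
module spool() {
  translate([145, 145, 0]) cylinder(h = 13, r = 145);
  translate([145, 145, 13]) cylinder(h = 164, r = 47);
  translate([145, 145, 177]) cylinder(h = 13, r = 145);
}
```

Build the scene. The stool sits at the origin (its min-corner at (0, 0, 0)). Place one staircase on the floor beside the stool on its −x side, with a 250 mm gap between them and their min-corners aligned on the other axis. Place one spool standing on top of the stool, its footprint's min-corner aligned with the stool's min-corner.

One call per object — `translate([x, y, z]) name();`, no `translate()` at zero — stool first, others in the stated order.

stool();
translate([-1189, 0, 0]) staircase();
translate([0, 0, 419]) spool();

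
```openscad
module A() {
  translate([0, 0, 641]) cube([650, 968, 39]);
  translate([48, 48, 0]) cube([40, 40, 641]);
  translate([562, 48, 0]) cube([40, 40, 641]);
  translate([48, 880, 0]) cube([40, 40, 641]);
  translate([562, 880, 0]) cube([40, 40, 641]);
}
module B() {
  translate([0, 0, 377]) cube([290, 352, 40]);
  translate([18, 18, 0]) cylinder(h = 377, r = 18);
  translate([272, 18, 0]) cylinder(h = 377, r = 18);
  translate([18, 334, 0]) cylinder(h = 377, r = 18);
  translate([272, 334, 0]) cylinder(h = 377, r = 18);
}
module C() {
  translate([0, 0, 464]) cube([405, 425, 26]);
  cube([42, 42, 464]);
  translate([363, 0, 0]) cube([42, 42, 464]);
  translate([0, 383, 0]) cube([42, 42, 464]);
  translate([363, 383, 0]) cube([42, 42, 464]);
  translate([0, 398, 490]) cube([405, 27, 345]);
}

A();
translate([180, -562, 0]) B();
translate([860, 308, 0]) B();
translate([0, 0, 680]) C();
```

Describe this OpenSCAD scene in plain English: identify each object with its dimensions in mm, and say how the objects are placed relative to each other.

A is a rectangular dining table. The top is 650×968×39 mm with its upper surface at z = 680 mm. It stands on four 40×40 mm square legs, each inset 48 mm from the nearest pair of top edges, running from the floor to the underside of the top.

B is a four-legged stool. The seat is a 290×352×40 mm slab whose top surface is at z = 417 mm; four round legs, each 36 mm in diameter, run from the floor (z = 0) to the underside of the seat, each leg's axis is inset half a diameter from the nearest pair of seat edges (so the leg's bounding box is flush with the corner).

C is a chair. The seat is a 405×425×26 mm slab with its top at z = 490 mm, on four 42×42 mm corner legs (flush with the seat edges, standing on z = 0). A flat backrest 27 mm thick, 345 mm tall, spans the full seat width and rises from the seat top along its +y edge, rear face flush with the rear of the seat.

Two stools sit around the table at the −y, +x sides. The chair is on top of the table.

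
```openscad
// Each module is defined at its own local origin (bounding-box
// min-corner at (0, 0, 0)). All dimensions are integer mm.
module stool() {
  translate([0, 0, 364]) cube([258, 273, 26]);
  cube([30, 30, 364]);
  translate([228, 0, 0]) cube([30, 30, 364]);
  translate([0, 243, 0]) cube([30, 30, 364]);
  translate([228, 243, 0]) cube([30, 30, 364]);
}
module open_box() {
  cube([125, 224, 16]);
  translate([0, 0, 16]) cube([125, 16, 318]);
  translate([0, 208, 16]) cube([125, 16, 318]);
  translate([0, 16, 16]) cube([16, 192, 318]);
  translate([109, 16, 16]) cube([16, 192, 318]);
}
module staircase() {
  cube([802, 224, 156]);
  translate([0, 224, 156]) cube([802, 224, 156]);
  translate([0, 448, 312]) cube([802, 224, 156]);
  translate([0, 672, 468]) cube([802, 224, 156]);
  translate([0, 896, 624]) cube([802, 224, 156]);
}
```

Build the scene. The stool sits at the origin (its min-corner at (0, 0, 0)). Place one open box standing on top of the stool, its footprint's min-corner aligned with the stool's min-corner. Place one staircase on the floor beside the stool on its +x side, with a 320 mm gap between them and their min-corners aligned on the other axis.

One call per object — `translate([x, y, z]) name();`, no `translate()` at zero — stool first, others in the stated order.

stool();
translate([0, 0, 390]) open_box();
translate([578, 0, 0]) staircase();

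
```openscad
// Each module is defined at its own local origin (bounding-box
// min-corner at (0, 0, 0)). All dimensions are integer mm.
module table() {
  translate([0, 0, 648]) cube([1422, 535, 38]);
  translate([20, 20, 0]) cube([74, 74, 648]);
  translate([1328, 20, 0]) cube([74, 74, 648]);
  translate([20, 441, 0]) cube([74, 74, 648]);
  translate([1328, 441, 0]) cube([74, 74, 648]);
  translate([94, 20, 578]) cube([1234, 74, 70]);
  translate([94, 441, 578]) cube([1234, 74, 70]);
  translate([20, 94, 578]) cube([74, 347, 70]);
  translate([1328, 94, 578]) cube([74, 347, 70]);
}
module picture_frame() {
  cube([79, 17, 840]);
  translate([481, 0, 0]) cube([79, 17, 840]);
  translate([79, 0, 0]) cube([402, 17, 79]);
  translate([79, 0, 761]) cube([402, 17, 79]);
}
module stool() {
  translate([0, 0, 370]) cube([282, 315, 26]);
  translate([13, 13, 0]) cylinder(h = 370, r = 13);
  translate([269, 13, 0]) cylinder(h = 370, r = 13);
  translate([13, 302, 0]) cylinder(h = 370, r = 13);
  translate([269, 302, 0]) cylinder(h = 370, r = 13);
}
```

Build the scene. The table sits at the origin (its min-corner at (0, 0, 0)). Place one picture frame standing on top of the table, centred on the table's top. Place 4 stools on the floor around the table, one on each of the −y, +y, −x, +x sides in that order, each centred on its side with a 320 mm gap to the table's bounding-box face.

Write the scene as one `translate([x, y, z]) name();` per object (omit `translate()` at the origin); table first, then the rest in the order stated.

table();
translate([431, 259, 686]) picture_frame();
translate([570, -635, 0]) stool();
translate([570, 855, 0]) stool();
translate([-602, 110, 0]) stool();
translate([1742, 110, 0]) stool();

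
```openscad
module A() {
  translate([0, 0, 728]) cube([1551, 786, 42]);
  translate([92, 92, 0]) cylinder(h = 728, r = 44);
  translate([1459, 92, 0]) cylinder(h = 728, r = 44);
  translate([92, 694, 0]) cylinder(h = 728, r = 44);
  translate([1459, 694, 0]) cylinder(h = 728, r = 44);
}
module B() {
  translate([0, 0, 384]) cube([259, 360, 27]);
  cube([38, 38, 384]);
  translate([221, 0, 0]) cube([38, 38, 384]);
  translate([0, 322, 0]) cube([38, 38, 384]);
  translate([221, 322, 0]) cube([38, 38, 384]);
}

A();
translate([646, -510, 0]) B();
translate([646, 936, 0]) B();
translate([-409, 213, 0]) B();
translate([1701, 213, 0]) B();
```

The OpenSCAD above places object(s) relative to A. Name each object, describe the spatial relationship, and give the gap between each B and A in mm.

Each stool's nearest face is 150 mm from the table's bounding box.

A is a table. B is a stool. Four stools sit around the table at the −y, +y, −x, +x sides. The gap between each stool and the table is 150 mm.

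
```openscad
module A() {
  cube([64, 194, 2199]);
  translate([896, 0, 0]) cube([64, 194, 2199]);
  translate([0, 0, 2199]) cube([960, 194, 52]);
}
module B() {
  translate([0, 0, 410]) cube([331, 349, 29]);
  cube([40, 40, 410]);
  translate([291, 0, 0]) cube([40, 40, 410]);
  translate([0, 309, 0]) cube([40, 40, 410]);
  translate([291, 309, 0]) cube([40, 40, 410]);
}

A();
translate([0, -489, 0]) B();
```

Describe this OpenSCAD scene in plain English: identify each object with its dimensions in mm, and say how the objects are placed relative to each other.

A is a door frame. The clear opening is 832 mm wide and 2199 mm high. Two 64 mm wide jambs, 194 mm deep, stand either side of the opening from the floor to the top of the opening. A 52 mm thick head sits across the top of both jambs, spanning the full outside width of the frame.

B is a four-legged stool. The seat is 331×349 mm, 29 mm thick, top at z = 439 mm. It stands on four square legs, each 40×40 mm in cross-section, from z = 0 to the seat underside, each flush with a corner of the seat.

The stool is on the floor beside the door frame on its −y side.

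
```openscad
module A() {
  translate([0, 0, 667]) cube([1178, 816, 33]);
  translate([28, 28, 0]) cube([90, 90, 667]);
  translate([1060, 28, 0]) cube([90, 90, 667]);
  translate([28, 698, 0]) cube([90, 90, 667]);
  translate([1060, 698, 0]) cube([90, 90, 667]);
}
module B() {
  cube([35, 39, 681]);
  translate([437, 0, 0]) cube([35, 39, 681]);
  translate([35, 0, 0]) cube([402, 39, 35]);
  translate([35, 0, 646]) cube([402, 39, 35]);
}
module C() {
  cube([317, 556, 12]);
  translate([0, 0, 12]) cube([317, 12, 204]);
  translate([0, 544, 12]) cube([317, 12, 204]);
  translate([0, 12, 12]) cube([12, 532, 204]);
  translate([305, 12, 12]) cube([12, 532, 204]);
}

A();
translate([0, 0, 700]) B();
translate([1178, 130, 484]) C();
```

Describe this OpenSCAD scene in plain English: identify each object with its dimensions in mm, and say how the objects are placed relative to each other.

A is a rectangular dining table. The top is 1178×816×33 mm with its upper surface at z = 700 mm. It stands on four 90×90 mm square legs, each inset 28 mm from the nearest pair of top edges, running from the floor to the underside of the top.

B is a picture frame with a 402×611 mm rectangular opening (x by z) and a uniform 35 mm border on every side. Frame depth is 39 mm along y. It is built from two vertical stiles running the full outside height and two horizontal rails spanning the gap between the stiles.

C is an open-topped rectangular box: outside dimensions 317×556×216 mm, with a uniform wall and base thickness of 12 mm. The base is a full 317×556 slab on the floor; four walls sit on top of the base. The front and back walls (the −y and +y sides) span the full width; the two side walls fit between them.

The picture frame is on top of the table. The open box is beside the table with their tops flush at z = 700.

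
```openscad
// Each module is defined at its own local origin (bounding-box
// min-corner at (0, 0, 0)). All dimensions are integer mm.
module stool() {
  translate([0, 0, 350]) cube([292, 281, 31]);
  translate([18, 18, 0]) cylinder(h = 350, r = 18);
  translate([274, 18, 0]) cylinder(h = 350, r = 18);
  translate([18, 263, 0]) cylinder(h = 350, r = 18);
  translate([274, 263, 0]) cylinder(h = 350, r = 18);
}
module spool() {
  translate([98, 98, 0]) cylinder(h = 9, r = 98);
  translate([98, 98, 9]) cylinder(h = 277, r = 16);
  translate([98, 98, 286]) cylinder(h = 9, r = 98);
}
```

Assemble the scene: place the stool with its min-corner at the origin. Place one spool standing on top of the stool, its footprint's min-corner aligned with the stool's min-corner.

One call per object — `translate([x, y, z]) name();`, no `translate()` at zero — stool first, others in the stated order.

stool();
translate([0, 0, 381]) spool();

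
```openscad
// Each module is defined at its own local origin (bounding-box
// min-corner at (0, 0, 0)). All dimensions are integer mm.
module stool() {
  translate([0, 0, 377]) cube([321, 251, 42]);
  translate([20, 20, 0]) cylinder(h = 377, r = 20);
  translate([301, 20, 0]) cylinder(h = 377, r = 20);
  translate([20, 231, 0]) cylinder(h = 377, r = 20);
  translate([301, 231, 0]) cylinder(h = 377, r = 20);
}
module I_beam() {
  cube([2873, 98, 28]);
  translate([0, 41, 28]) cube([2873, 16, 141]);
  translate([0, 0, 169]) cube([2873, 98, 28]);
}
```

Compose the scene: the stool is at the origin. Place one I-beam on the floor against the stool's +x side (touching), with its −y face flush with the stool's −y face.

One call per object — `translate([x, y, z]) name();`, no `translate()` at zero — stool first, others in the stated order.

stool();
translate([321, 0, 0]) I_beam();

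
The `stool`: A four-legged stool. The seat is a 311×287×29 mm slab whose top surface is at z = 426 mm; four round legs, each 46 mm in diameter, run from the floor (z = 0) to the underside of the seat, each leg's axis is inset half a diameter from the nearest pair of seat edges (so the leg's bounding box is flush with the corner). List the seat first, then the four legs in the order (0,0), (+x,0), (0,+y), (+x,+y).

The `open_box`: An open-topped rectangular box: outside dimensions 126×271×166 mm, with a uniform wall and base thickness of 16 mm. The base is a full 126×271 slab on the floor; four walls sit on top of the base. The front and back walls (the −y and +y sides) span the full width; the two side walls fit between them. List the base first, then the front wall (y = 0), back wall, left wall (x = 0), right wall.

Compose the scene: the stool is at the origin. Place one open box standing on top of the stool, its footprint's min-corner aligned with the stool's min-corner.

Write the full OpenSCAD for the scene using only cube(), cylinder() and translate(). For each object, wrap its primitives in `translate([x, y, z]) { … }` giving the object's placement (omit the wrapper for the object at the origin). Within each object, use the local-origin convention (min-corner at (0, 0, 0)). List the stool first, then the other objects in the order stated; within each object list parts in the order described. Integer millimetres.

translate([0, 0, 397]) cube([311, 287, 29]);
translate([23, 23, 0]) cylinder(h = 397, r = 23);
translate([288, 23, 0]) cylinder(h = 397, r = 23);
translate([23, 264, 0]) cylinder(h = 397, r = 23);
translate([288, 264, 0]) cylinder(h = 397, r = 23);
translate([0, 0, 426]) {
  cube([126, 271, 16]);
  translate([0, 0, 16]) cube([126, 16, 150]);
  translate([0, 255, 16]) cube([126, 16, 150]);
  translate([0, 16, 16]) cube([16, 239, 150]);
  translate([110, 16, 16]) cube([16, 239, 150]);
}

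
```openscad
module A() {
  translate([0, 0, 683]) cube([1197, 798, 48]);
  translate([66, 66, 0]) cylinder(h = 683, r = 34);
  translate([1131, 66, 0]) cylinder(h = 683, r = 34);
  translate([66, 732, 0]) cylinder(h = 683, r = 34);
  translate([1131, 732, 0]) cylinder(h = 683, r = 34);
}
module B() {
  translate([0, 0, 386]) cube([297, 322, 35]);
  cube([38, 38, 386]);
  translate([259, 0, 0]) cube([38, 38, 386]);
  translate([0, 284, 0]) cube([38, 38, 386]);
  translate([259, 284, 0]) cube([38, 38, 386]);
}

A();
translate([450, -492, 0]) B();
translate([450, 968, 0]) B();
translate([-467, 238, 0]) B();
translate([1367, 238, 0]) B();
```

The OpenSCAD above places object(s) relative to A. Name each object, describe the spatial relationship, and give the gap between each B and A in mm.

A is a table. B is a stool. Four stools sit around the table at the −y, +y, −x, +x sides. The gap between each stool and the table is 170 mm.

Each stool's nearest face is 170 mm from the table's bounding box.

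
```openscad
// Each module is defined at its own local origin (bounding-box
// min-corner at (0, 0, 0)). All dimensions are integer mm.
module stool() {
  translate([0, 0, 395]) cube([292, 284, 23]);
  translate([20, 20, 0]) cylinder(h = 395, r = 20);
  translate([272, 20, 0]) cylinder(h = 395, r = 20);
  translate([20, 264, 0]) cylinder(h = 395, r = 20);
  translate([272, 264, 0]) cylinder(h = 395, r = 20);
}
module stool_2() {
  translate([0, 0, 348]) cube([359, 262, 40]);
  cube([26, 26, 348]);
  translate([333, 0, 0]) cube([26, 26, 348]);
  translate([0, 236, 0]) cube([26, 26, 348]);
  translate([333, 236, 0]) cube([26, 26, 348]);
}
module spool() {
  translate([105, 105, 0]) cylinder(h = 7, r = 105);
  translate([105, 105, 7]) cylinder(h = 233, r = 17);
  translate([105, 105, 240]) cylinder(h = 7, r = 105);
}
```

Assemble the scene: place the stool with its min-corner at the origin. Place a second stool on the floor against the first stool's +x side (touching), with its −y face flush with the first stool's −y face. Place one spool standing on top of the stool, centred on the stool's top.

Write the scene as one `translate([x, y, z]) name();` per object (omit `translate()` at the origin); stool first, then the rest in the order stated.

stool();
translate([292, 0, 0]) stool_2();
translate([41, 37, 418]) spool();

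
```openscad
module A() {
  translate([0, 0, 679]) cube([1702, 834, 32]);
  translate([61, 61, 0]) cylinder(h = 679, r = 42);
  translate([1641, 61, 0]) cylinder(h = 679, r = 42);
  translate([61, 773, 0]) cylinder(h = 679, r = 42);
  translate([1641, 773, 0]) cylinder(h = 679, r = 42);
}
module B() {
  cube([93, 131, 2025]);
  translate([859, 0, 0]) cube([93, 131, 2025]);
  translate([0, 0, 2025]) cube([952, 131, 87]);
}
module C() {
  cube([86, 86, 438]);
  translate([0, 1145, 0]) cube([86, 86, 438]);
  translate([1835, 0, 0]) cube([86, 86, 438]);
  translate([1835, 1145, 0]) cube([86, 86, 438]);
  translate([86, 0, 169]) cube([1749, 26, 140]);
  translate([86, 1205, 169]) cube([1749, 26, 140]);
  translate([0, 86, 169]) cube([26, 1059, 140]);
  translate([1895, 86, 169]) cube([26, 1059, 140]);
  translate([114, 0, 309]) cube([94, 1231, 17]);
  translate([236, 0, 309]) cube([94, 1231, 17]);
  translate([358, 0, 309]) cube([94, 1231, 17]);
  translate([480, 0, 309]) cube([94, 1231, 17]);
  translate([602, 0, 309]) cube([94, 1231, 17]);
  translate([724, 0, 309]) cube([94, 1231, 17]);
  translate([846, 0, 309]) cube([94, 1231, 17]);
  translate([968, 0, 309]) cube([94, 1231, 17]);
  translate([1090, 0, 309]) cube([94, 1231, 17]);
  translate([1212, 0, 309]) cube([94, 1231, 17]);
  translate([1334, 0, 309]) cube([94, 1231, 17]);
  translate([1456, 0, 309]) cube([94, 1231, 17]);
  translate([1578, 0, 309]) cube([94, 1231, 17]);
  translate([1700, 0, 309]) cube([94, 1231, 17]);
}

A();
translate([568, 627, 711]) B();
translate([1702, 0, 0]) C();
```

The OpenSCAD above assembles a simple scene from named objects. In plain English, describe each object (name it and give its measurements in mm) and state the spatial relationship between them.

A is a rectangular dining table. The top is 1702×834×32 mm with its upper surface at z = 711 mm. It stands on four round legs of 84 mm diameter, each leg's bounding box inset 19 mm from the nearest pair of top edges, running from the floor to the underside of the top.

B is a door frame. The clear opening is 766 mm wide and 2025 mm high. Two 93 mm wide jambs, 131 mm deep, stand either side of the opening from the floor to the top of the opening. A 87 mm thick head sits across the top of both jambs, spanning the full outside width of the frame.

C is a bed frame 1921 mm long (x) by 1231 mm wide (y). Four 86×86 mm corner posts, 438 mm tall, at the corners of the footprint. Four rails of 26 mm thickness and 140 mm height run between adjacent posts with their undersides at z = 169 mm, their outer faces flush with the outside of the frame (the two x-running rails run between the posts' inner faces; the two y-running rails run between the posts' inner faces). 14 slats, each 94 mm wide (x) and 17 mm thick, lie across the top of the two x-running rails, running the full 1231 mm width of the frame in y; the slats are evenly spaced along x between the inner faces of the end posts with equal gaps (rounded down to the nearest mm) at the −x end and between each pair — any rounding remainder accumulates at the +x end.

The door frame is on top of the table. The bed frame is against the table's +x side, with their −y faces flush.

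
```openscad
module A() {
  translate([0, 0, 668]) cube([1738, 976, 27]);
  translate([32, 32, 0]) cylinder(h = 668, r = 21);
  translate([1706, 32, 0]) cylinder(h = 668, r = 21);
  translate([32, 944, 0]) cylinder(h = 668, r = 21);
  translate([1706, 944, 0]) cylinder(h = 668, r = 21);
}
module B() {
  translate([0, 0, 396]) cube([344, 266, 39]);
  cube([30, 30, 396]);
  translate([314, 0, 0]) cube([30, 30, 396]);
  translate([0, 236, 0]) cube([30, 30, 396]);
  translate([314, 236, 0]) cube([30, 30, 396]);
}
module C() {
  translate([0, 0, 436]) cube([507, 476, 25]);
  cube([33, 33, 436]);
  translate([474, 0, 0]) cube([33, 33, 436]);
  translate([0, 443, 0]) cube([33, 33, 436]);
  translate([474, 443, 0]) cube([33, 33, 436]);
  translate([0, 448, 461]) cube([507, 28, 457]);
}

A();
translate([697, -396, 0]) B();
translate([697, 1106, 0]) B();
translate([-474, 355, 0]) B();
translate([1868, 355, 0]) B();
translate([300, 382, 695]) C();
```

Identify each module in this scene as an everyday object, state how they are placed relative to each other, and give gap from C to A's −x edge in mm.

A is a table. B is a stool. C is a chair. Four stools sit around the table at the −y, +y, −x, +x sides. The chair is on top of the table. The gap from the chair to the table's −x edge is 300 mm.

The chair's min-x is at 300; the table's min-x is 0; gap = 300 mm.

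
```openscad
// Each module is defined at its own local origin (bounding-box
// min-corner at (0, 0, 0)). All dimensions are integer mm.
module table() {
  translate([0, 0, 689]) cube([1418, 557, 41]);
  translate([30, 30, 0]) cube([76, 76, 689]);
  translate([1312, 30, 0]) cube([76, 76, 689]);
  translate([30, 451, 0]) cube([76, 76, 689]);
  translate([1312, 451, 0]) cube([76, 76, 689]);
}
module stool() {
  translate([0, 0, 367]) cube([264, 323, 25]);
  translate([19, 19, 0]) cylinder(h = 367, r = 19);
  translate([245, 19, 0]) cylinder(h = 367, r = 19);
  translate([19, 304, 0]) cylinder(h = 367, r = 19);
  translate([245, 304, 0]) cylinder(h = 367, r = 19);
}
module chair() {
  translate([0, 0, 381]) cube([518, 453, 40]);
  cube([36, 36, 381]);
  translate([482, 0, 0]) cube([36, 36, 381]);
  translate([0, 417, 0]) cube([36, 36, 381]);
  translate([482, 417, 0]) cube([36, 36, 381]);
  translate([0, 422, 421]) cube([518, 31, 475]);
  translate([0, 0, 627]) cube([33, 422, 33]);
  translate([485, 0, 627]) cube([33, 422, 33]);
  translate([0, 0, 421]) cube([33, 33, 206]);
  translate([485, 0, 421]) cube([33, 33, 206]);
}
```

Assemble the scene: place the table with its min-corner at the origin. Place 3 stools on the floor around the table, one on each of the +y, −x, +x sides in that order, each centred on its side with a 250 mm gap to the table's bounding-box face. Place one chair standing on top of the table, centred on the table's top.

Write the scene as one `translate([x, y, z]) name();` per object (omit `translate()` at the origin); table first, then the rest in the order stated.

table();
translate([577, 807, 0]) stool();
translate([-514, 117, 0]) stool();
translate([1668, 117, 0]) stool();
translate([450, 52, 730]) chair();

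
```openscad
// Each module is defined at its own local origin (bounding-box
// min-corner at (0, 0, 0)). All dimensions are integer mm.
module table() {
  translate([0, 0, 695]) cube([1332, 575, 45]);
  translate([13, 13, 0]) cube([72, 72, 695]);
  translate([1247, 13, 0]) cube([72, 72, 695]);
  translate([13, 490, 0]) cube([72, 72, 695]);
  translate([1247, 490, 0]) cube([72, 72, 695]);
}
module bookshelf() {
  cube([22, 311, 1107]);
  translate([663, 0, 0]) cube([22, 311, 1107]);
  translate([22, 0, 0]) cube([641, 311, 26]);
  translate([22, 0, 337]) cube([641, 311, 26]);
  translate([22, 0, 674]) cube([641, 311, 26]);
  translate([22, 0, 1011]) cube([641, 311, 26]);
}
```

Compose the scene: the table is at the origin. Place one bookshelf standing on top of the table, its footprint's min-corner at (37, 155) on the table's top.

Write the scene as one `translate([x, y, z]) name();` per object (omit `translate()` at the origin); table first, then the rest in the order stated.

table();
translate([37, 155, 740]) bookshelf();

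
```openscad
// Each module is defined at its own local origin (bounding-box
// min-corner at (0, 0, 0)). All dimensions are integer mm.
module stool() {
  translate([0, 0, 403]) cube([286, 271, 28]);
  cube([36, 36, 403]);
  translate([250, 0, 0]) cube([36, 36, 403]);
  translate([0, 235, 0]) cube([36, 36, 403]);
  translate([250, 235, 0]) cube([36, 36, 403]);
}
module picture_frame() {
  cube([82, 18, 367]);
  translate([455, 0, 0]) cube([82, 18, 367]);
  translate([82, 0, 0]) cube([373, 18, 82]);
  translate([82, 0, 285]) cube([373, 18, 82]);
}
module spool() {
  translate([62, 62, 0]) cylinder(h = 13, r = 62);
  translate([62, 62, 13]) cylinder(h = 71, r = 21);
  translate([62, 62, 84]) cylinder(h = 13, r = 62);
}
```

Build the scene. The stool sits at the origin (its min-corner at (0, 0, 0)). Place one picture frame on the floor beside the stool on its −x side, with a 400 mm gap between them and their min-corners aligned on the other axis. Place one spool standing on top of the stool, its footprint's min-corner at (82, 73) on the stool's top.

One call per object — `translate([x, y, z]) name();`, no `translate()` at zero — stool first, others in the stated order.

stool();
translate([-937, 0, 0]) picture_frame();
translate([82, 73, 431]) spool();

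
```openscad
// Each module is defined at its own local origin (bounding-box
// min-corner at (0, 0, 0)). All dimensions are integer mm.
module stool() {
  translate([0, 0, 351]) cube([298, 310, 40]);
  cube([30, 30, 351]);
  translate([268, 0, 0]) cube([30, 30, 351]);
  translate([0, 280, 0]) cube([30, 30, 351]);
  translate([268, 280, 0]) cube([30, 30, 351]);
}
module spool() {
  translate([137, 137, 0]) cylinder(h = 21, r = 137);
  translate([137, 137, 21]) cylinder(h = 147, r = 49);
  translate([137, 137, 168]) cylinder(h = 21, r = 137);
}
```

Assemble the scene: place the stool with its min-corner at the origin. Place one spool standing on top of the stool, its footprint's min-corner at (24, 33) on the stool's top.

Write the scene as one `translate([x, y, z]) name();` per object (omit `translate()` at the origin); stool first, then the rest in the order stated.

stool();
translate([24, 33, 391]) spool();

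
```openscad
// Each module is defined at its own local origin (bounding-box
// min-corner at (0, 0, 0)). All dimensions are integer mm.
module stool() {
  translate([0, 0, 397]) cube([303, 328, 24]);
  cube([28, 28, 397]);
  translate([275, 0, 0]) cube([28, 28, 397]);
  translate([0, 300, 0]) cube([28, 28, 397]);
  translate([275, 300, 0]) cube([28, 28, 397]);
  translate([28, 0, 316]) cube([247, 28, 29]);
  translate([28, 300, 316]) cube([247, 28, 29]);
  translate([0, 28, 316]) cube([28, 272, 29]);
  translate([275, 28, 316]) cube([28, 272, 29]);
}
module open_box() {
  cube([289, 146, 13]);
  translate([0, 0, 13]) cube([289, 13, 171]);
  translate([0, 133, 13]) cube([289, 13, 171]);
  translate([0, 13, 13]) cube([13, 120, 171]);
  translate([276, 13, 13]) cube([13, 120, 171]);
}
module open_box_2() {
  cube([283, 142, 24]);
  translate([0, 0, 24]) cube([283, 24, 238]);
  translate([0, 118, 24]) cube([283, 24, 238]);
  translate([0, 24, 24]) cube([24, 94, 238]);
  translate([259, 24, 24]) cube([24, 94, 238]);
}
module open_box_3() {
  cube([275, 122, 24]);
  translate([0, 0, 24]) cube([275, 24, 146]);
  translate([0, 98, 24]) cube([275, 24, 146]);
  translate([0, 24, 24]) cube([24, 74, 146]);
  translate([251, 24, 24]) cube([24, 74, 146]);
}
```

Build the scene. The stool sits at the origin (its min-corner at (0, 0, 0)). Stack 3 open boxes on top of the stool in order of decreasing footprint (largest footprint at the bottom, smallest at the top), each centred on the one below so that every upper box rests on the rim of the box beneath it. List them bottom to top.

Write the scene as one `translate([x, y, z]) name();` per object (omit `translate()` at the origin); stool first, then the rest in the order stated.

stool();
translate([7, 91, 421]) open_box();
translate([10, 93, 605]) open_box_2();
translate([14, 103, 867]) open_box_3();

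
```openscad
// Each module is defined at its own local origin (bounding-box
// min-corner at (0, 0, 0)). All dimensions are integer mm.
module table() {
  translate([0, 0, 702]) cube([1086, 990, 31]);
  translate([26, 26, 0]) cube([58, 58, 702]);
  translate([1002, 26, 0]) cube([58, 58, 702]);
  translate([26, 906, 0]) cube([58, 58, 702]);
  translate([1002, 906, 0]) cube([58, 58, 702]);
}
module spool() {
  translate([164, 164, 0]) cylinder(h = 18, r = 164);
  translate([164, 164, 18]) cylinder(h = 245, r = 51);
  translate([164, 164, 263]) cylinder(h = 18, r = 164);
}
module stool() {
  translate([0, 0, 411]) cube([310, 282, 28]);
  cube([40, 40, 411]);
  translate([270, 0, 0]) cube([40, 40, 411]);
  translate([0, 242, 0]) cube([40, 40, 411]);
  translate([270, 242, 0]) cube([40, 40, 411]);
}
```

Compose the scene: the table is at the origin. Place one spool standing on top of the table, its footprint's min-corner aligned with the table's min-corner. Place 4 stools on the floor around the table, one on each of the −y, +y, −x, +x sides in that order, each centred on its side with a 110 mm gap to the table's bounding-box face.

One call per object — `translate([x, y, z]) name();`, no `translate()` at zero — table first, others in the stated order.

table();
translate([0, 0, 733]) spool();
translate([388, -392, 0]) stool();
translate([388, 1100, 0]) stool();
translate([-420, 354, 0]) stool();
translate([1196, 354, 0]) stool();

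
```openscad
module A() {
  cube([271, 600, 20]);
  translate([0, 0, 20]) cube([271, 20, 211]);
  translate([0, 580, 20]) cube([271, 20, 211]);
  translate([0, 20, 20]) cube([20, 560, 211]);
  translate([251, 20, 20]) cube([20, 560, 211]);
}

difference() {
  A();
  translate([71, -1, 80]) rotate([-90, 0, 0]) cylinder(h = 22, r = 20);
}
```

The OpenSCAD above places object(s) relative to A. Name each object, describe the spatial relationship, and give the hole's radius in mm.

A is an open box. The open box has a circular hole through its front wall. The hole's radius is 20 mm.

The subtracted cylinder has r = 20 mm.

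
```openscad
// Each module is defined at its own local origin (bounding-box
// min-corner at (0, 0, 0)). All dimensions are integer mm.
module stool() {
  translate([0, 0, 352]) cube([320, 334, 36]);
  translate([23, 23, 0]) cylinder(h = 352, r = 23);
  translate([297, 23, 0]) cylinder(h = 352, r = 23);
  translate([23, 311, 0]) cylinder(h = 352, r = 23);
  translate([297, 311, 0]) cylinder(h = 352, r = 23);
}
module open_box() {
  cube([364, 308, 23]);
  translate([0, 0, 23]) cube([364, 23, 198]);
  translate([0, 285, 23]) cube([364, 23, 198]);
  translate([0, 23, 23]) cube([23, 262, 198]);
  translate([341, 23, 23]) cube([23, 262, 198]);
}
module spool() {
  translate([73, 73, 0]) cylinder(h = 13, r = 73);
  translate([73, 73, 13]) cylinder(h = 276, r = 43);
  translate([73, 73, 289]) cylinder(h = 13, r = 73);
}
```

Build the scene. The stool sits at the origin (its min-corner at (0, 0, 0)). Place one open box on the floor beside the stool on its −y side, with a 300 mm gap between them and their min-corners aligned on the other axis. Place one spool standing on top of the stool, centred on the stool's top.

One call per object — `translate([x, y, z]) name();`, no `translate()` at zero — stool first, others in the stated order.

stool();
translate([0, -608, 0]) open_box();
translate([87, 94, 388]) spool();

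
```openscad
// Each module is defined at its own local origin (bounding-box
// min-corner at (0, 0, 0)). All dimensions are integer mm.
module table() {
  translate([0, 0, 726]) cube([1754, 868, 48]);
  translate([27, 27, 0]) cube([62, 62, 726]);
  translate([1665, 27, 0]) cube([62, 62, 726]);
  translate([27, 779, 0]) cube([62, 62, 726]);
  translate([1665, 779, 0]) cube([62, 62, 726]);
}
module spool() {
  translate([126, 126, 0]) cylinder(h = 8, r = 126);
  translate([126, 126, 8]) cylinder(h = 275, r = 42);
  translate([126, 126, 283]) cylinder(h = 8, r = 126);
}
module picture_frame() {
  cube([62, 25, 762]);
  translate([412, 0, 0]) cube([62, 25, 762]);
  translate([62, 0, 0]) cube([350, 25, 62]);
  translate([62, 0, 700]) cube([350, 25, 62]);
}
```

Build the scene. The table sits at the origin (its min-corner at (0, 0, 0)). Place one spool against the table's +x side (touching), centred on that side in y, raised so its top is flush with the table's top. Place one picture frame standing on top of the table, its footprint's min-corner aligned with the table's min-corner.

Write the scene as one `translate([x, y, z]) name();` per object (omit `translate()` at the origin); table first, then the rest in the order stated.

table();
translate([1754, 308, 483]) spool();
translate([0, 0, 774]) picture_frame();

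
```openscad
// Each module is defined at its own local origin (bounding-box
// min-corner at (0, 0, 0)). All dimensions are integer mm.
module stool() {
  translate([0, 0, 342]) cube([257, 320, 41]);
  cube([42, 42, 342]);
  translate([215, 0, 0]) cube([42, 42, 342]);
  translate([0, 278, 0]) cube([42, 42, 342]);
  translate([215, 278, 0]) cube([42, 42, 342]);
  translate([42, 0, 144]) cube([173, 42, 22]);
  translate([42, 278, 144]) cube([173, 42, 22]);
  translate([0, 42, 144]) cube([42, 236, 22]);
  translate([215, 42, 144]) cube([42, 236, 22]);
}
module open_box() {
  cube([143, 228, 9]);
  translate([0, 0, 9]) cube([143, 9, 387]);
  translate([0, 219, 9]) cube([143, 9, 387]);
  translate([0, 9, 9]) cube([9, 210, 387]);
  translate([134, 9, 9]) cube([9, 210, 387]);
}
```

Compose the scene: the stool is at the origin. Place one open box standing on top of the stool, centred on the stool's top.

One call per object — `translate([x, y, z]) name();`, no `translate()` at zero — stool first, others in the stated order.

stool();
translate([57, 46, 383]) open_box();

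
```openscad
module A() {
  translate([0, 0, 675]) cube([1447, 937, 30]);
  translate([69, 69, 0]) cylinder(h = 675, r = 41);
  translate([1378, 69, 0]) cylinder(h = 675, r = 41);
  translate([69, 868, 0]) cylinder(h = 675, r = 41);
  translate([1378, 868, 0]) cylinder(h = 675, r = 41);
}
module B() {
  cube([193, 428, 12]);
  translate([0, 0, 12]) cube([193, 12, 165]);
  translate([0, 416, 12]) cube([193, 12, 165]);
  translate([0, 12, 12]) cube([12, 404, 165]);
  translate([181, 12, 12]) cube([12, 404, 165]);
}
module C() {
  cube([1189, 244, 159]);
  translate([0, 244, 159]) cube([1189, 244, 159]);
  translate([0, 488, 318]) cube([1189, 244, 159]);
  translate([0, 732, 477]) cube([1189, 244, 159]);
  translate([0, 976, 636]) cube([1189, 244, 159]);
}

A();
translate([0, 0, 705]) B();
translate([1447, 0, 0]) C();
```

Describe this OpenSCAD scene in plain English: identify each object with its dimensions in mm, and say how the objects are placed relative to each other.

A is a table with a 1447×937 mm rectangular top, 30 mm thick, top surface at z = 705 mm, supported by four round legs of 82 mm diameter, each leg's bounding box inset 28 mm from the nearest pair of top edges, running from the floor.

B is an open storage box with external size 193×428×177 mm and wall thickness 12 mm (the base is also 12 mm thick). The base covers the whole footprint; the four walls stand on the base, with the y-facing walls full-width and the x-facing walls fitting between their inner faces.

C is a straight staircase of 5 solid steps. Each step is 1189 mm wide (x), 244 mm deep (y, the going) and 159 mm tall (the rise). The first step rests on the floor; each subsequent step sits one going further in +y and one rise higher in +z, directly behind and above the previous step with no overlap.

The open box is on top of the table. The staircase is against the table's +x side, with their −y faces flush.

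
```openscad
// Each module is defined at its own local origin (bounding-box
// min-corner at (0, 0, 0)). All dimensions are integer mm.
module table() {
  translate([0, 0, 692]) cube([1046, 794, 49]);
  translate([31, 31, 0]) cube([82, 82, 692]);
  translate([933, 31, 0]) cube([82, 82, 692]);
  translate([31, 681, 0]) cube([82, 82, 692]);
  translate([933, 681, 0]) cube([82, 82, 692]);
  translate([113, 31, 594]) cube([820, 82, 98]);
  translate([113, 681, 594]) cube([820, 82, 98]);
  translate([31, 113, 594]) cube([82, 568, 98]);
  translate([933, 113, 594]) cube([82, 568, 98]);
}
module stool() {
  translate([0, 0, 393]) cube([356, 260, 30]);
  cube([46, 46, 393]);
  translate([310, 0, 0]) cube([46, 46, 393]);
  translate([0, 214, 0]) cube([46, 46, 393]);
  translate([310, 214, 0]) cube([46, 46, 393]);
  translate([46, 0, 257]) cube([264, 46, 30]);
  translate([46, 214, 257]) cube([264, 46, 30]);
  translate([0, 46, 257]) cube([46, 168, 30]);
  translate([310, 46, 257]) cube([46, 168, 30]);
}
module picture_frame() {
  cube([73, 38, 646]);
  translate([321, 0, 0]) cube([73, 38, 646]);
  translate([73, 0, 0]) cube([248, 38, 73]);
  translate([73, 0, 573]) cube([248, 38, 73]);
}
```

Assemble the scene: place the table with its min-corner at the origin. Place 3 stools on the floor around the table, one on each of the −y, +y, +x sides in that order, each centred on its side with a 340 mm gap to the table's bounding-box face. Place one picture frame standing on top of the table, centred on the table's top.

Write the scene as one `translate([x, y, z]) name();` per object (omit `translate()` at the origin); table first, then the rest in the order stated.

table();
translate([345, -600, 0]) stool();
translate([345, 1134, 0]) stool();
translate([1386, 267, 0]) stool();
translate([326, 378, 741]) picture_frame();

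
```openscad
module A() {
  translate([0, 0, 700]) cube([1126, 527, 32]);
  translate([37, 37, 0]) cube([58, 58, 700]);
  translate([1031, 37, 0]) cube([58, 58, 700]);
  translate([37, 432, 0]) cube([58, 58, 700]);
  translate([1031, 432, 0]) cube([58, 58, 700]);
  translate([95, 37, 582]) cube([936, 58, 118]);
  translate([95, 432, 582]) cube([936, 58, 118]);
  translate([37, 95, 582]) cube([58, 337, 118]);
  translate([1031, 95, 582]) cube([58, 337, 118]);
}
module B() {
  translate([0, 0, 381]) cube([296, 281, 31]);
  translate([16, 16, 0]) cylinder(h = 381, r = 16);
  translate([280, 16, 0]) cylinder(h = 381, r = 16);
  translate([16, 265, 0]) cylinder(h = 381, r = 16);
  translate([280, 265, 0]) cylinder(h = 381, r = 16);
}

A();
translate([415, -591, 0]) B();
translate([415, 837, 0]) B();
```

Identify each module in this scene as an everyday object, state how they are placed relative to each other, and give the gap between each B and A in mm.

A is a table. B is a stool. Two stools sit around the table at the −y, +y sides. The gap between each stool and the table is 310 mm.

Each stool's nearest face is 310 mm from the table's bounding box.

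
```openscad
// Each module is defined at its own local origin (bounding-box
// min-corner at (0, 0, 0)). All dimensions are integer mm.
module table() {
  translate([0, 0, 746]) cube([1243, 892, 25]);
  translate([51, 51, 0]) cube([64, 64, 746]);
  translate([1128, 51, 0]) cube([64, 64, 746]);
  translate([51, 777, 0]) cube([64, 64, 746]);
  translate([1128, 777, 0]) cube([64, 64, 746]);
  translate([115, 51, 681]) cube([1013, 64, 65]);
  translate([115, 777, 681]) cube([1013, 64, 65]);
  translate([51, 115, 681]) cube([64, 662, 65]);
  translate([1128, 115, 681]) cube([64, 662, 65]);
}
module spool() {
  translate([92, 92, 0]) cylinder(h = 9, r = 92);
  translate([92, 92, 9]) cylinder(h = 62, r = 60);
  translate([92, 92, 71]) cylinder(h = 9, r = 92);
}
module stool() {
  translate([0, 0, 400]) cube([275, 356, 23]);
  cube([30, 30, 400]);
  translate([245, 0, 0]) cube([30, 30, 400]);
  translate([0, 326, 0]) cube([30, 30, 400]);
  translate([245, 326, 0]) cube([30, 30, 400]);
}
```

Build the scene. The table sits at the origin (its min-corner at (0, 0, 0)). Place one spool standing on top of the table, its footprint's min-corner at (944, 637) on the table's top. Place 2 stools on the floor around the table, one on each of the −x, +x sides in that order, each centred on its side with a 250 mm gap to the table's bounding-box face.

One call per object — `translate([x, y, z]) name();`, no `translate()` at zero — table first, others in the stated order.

table();
translate([944, 637, 771]) spool();
translate([-525, 268, 0]) stool();
translate([1493, 268, 0]) stool();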